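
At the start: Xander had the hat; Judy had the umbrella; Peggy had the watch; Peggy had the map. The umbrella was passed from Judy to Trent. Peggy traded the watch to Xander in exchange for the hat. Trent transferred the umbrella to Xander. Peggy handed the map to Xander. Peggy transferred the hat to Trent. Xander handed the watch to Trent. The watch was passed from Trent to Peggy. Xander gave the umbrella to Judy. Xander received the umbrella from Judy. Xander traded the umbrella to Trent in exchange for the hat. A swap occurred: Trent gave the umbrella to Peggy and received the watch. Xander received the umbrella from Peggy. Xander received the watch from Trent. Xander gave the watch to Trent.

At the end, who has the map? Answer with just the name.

Answer: Xander

Derivation:
Tracking all object holders:
Start: hat:Xander, umbrella:Judy, watch:Peggy, map:Peggy
Event 1 (give umbrella: Judy -> Trent). State: hat:Xander, umbrella:Trent, watch:Peggy, map:Peggy
Event 2 (swap watch<->hat: now watch:Xander, hat:Peggy). State: hat:Peggy, umbrella:Trent, watch:Xander, map:Peggy
Event 3 (give umbrella: Trent -> Xander). State: hat:Peggy, umbrella:Xander, watch:Xander, map:Peggy
Event 4 (give map: Peggy -> Xander). State: hat:Peggy, umbrella:Xander, watch:Xander, map:Xander
Event 5 (give hat: Peggy -> Trent). State: hat:Trent, umbrella:Xander, watch:Xander, map:Xander
Event 6 (give watch: Xander -> Trent). State: hat:Trent, umbrella:Xander, watch:Trent, map:Xander
Event 7 (give watch: Trent -> Peggy). State: hat:Trent, umbrella:Xander, watch:Peggy, map:Xander
Event 8 (give umbrella: Xander -> Judy). State: hat:Trent, umbrella:Judy, watch:Peggy, map:Xander
Event 9 (give umbrella: Judy -> Xander). State: hat:Trent, umbrella:Xander, watch:Peggy, map:Xander
Event 10 (swap umbrella<->hat: now umbrella:Trent, hat:Xander). State: hat:Xander, umbrella:Trent, watch:Peggy, map:Xander
Event 11 (swap umbrella<->watch: now umbrella:Peggy, watch:Trent). State: hat:Xander, umbrella:Peggy, watch:Trent, map:Xander
Event 12 (give umbrella: Peggy -> Xander). State: hat:Xander, umbrella:Xander, watch:Trent, map:Xander
Event 13 (give watch: Trent -> Xander). State: hat:Xander, umbrella:Xander, watch:Xander, map:Xander
Event 14 (give watch: Xander -> Trent). State: hat:Xander, umbrella:Xander, watch:Trent, map:Xander

Final state: hat:Xander, umbrella:Xander, watch:Trent, map:Xander
The map is held by Xander.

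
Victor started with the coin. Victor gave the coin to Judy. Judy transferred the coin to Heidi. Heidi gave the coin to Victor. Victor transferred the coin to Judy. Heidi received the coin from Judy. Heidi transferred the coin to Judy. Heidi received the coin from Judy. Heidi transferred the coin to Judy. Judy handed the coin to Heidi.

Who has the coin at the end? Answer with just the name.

Tracking the coin through each event:
Start: Victor has the coin.
After event 1: Judy has the coin.
After event 2: Heidi has the coin.
After event 3: Victor has the coin.
After event 4: Judy has the coin.
After event 5: Heidi has the coin.
After event 6: Judy has the coin.
After event 7: Heidi has the coin.
After event 8: Judy has the coin.
After event 9: Heidi has the coin.

Answer: Heidi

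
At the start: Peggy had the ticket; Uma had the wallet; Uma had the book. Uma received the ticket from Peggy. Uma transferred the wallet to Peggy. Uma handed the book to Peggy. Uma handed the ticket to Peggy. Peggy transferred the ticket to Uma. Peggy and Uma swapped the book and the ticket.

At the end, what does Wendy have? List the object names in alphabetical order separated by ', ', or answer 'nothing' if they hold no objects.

Answer: nothing

Derivation:
Tracking all object holders:
Start: ticket:Peggy, wallet:Uma, book:Uma
Event 1 (give ticket: Peggy -> Uma). State: ticket:Uma, wallet:Uma, book:Uma
Event 2 (give wallet: Uma -> Peggy). State: ticket:Uma, wallet:Peggy, book:Uma
Event 3 (give book: Uma -> Peggy). State: ticket:Uma, wallet:Peggy, book:Peggy
Event 4 (give ticket: Uma -> Peggy). State: ticket:Peggy, wallet:Peggy, book:Peggy
Event 5 (give ticket: Peggy -> Uma). State: ticket:Uma, wallet:Peggy, book:Peggy
Event 6 (swap book<->ticket: now book:Uma, ticket:Peggy). State: ticket:Peggy, wallet:Peggy, book:Uma

Final state: ticket:Peggy, wallet:Peggy, book:Uma
Wendy holds: (nothing).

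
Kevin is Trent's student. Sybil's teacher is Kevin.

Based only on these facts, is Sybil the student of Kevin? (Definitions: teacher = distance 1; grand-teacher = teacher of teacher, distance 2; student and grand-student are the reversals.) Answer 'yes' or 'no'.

Answer: yes

Derivation:
Reconstructing the teacher chain from the given facts:
  Trent -> Kevin -> Sybil
(each arrow means 'teacher of the next')
Positions in the chain (0 = top):
  position of Trent: 0
  position of Kevin: 1
  position of Sybil: 2

Sybil is at position 2, Kevin is at position 1; signed distance (j - i) = -1.
'student' requires j - i = -1. Actual distance is -1, so the relation HOLDS.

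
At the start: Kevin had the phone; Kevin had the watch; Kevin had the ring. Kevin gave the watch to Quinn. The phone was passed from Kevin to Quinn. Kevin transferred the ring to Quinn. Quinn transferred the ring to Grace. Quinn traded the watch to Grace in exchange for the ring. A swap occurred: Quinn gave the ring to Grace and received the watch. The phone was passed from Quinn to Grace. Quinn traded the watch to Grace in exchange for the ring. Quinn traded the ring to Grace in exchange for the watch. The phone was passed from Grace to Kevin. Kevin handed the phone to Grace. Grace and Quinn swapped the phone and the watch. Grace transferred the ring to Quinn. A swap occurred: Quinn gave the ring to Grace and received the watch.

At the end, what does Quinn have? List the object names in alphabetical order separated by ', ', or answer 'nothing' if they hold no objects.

Tracking all object holders:
Start: phone:Kevin, watch:Kevin, ring:Kevin
Event 1 (give watch: Kevin -> Quinn). State: phone:Kevin, watch:Quinn, ring:Kevin
Event 2 (give phone: Kevin -> Quinn). State: phone:Quinn, watch:Quinn, ring:Kevin
Event 3 (give ring: Kevin -> Quinn). State: phone:Quinn, watch:Quinn, ring:Quinn
Event 4 (give ring: Quinn -> Grace). State: phone:Quinn, watch:Quinn, ring:Grace
Event 5 (swap watch<->ring: now watch:Grace, ring:Quinn). State: phone:Quinn, watch:Grace, ring:Quinn
Event 6 (swap ring<->watch: now ring:Grace, watch:Quinn). State: phone:Quinn, watch:Quinn, ring:Grace
Event 7 (give phone: Quinn -> Grace). State: phone:Grace, watch:Quinn, ring:Grace
Event 8 (swap watch<->ring: now watch:Grace, ring:Quinn). State: phone:Grace, watch:Grace, ring:Quinn
Event 9 (swap ring<->watch: now ring:Grace, watch:Quinn). State: phone:Grace, watch:Quinn, ring:Grace
Event 10 (give phone: Grace -> Kevin). State: phone:Kevin, watch:Quinn, ring:Grace
Event 11 (give phone: Kevin -> Grace). State: phone:Grace, watch:Quinn, ring:Grace
Event 12 (swap phone<->watch: now phone:Quinn, watch:Grace). State: phone:Quinn, watch:Grace, ring:Grace
Event 13 (give ring: Grace -> Quinn). State: phone:Quinn, watch:Grace, ring:Quinn
Event 14 (swap ring<->watch: now ring:Grace, watch:Quinn). State: phone:Quinn, watch:Quinn, ring:Grace

Final state: phone:Quinn, watch:Quinn, ring:Grace
Quinn holds: phone, watch.

Answer: phone, watch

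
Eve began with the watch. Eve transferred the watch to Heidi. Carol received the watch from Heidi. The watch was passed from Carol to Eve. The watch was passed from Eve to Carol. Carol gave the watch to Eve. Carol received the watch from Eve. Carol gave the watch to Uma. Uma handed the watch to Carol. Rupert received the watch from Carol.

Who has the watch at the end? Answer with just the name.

Tracking the watch through each event:
Start: Eve has the watch.
After event 1: Heidi has the watch.
After event 2: Carol has the watch.
After event 3: Eve has the watch.
After event 4: Carol has the watch.
After event 5: Eve has the watch.
After event 6: Carol has the watch.
After event 7: Uma has the watch.
After event 8: Carol has the watch.
After event 9: Rupert has the watch.

Answer: Rupert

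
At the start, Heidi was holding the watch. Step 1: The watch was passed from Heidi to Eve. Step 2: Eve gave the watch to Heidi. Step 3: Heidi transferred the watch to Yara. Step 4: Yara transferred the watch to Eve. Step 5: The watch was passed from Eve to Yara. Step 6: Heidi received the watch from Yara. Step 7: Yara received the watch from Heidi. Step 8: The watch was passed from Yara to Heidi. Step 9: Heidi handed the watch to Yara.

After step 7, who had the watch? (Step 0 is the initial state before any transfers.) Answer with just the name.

Tracking the watch holder through step 7:
After step 0 (start): Heidi
After step 1: Eve
After step 2: Heidi
After step 3: Yara
After step 4: Eve
After step 5: Yara
After step 6: Heidi
After step 7: Yara

At step 7, the holder is Yara.

Answer: Yara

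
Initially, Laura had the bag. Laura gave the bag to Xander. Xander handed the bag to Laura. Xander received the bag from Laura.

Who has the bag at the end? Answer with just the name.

Tracking the bag through each event:
Start: Laura has the bag.
After event 1: Xander has the bag.
After event 2: Laura has the bag.
After event 3: Xander has the bag.

Answer: Xander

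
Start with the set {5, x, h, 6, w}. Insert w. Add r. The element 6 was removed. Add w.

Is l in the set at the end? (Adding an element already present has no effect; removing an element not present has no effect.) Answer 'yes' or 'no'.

Tracking the set through each operation:
Start: {5, 6, h, w, x}
Event 1 (add w): already present, no change. Set: {5, 6, h, w, x}
Event 2 (add r): added. Set: {5, 6, h, r, w, x}
Event 3 (remove 6): removed. Set: {5, h, r, w, x}
Event 4 (add w): already present, no change. Set: {5, h, r, w, x}

Final set: {5, h, r, w, x} (size 5)
l is NOT in the final set.

Answer: no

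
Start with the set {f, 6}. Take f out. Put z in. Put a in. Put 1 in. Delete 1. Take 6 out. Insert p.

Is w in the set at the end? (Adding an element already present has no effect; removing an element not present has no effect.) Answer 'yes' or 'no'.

Answer: no

Derivation:
Tracking the set through each operation:
Start: {6, f}
Event 1 (remove f): removed. Set: {6}
Event 2 (add z): added. Set: {6, z}
Event 3 (add a): added. Set: {6, a, z}
Event 4 (add 1): added. Set: {1, 6, a, z}
Event 5 (remove 1): removed. Set: {6, a, z}
Event 6 (remove 6): removed. Set: {a, z}
Event 7 (add p): added. Set: {a, p, z}

Final set: {a, p, z} (size 3)
w is NOT in the final set.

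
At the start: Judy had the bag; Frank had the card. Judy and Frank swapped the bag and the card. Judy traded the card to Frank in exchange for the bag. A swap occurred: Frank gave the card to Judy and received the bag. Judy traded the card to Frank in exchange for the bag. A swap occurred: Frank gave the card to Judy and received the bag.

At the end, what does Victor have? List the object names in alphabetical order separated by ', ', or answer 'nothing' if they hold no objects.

Tracking all object holders:
Start: bag:Judy, card:Frank
Event 1 (swap bag<->card: now bag:Frank, card:Judy). State: bag:Frank, card:Judy
Event 2 (swap card<->bag: now card:Frank, bag:Judy). State: bag:Judy, card:Frank
Event 3 (swap card<->bag: now card:Judy, bag:Frank). State: bag:Frank, card:Judy
Event 4 (swap card<->bag: now card:Frank, bag:Judy). State: bag:Judy, card:Frank
Event 5 (swap card<->bag: now card:Judy, bag:Frank). State: bag:Frank, card:Judy

Final state: bag:Frank, card:Judy
Victor holds: (nothing).

Answer: nothing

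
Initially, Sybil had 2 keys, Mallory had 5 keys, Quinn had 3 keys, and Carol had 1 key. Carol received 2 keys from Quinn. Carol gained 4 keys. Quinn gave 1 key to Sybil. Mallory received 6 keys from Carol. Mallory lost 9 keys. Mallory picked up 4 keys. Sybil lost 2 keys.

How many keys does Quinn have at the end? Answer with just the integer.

Answer: 0

Derivation:
Tracking counts step by step:
Start: Sybil=2, Mallory=5, Quinn=3, Carol=1
Event 1 (Quinn -> Carol, 2): Quinn: 3 -> 1, Carol: 1 -> 3. State: Sybil=2, Mallory=5, Quinn=1, Carol=3
Event 2 (Carol +4): Carol: 3 -> 7. State: Sybil=2, Mallory=5, Quinn=1, Carol=7
Event 3 (Quinn -> Sybil, 1): Quinn: 1 -> 0, Sybil: 2 -> 3. State: Sybil=3, Mallory=5, Quinn=0, Carol=7
Event 4 (Carol -> Mallory, 6): Carol: 7 -> 1, Mallory: 5 -> 11. State: Sybil=3, Mallory=11, Quinn=0, Carol=1
Event 5 (Mallory -9): Mallory: 11 -> 2. State: Sybil=3, Mallory=2, Quinn=0, Carol=1
Event 6 (Mallory +4): Mallory: 2 -> 6. State: Sybil=3, Mallory=6, Quinn=0, Carol=1
Event 7 (Sybil -2): Sybil: 3 -> 1. State: Sybil=1, Mallory=6, Quinn=0, Carol=1

Quinn's final count: 0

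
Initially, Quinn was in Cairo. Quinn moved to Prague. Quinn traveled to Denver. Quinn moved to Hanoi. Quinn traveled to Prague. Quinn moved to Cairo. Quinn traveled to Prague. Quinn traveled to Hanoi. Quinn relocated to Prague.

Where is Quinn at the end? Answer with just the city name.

Answer: Prague

Derivation:
Tracking Quinn's location:
Start: Quinn is in Cairo.
After move 1: Cairo -> Prague. Quinn is in Prague.
After move 2: Prague -> Denver. Quinn is in Denver.
After move 3: Denver -> Hanoi. Quinn is in Hanoi.
After move 4: Hanoi -> Prague. Quinn is in Prague.
After move 5: Prague -> Cairo. Quinn is in Cairo.
After move 6: Cairo -> Prague. Quinn is in Prague.
After move 7: Prague -> Hanoi. Quinn is in Hanoi.
After move 8: Hanoi -> Prague. Quinn is in Prague.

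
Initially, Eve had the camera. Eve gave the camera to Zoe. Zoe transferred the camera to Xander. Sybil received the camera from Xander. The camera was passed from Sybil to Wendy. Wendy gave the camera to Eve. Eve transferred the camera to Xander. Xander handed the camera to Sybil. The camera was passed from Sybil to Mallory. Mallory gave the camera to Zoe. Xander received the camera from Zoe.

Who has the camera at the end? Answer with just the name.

Tracking the camera through each event:
Start: Eve has the camera.
After event 1: Zoe has the camera.
After event 2: Xander has the camera.
After event 3: Sybil has the camera.
After event 4: Wendy has the camera.
After event 5: Eve has the camera.
After event 6: Xander has the camera.
After event 7: Sybil has the camera.
After event 8: Mallory has the camera.
After event 9: Zoe has the camera.
After event 10: Xander has the camera.

Answer: Xander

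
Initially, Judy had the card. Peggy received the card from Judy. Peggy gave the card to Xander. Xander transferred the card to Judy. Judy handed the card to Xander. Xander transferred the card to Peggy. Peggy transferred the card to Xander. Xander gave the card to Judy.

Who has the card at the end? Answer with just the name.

Tracking the card through each event:
Start: Judy has the card.
After event 1: Peggy has the card.
After event 2: Xander has the card.
After event 3: Judy has the card.
After event 4: Xander has the card.
After event 5: Peggy has the card.
After event 6: Xander has the card.
After event 7: Judy has the card.

Answer: Judy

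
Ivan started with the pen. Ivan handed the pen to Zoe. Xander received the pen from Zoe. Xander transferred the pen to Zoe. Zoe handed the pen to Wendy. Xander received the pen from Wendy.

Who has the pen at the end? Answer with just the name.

Tracking the pen through each event:
Start: Ivan has the pen.
After event 1: Zoe has the pen.
After event 2: Xander has the pen.
After event 3: Zoe has the pen.
After event 4: Wendy has the pen.
After event 5: Xander has the pen.

Answer: Xander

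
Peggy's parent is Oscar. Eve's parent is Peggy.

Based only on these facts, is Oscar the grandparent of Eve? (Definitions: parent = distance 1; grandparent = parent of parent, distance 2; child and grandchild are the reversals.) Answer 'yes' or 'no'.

Reconstructing the parent chain from the given facts:
  Oscar -> Peggy -> Eve
(each arrow means 'parent of the next')
Positions in the chain (0 = top):
  position of Oscar: 0
  position of Peggy: 1
  position of Eve: 2

Oscar is at position 0, Eve is at position 2; signed distance (j - i) = 2.
'grandparent' requires j - i = 2. Actual distance is 2, so the relation HOLDS.

Answer: yes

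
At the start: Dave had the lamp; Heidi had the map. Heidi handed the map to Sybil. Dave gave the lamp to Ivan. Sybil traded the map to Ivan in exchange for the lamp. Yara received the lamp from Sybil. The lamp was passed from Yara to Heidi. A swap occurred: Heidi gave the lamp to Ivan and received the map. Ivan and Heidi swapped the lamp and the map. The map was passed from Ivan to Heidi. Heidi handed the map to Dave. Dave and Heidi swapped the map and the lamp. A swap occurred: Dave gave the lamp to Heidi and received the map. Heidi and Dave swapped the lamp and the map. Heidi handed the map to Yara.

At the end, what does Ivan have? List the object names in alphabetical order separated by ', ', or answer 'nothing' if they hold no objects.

Answer: nothing

Derivation:
Tracking all object holders:
Start: lamp:Dave, map:Heidi
Event 1 (give map: Heidi -> Sybil). State: lamp:Dave, map:Sybil
Event 2 (give lamp: Dave -> Ivan). State: lamp:Ivan, map:Sybil
Event 3 (swap map<->lamp: now map:Ivan, lamp:Sybil). State: lamp:Sybil, map:Ivan
Event 4 (give lamp: Sybil -> Yara). State: lamp:Yara, map:Ivan
Event 5 (give lamp: Yara -> Heidi). State: lamp:Heidi, map:Ivan
Event 6 (swap lamp<->map: now lamp:Ivan, map:Heidi). State: lamp:Ivan, map:Heidi
Event 7 (swap lamp<->map: now lamp:Heidi, map:Ivan). State: lamp:Heidi, map:Ivan
Event 8 (give map: Ivan -> Heidi). State: lamp:Heidi, map:Heidi
Event 9 (give map: Heidi -> Dave). State: lamp:Heidi, map:Dave
Event 10 (swap map<->lamp: now map:Heidi, lamp:Dave). State: lamp:Dave, map:Heidi
Event 11 (swap lamp<->map: now lamp:Heidi, map:Dave). State: lamp:Heidi, map:Dave
Event 12 (swap lamp<->map: now lamp:Dave, map:Heidi). State: lamp:Dave, map:Heidi
Event 13 (give map: Heidi -> Yara). State: lamp:Dave, map:Yara

Final state: lamp:Dave, map:Yara
Ivan holds: (nothing).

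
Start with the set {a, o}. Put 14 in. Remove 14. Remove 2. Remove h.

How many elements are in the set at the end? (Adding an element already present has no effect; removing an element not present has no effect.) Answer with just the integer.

Answer: 2

Derivation:
Tracking the set through each operation:
Start: {a, o}
Event 1 (add 14): added. Set: {14, a, o}
Event 2 (remove 14): removed. Set: {a, o}
Event 3 (remove 2): not present, no change. Set: {a, o}
Event 4 (remove h): not present, no change. Set: {a, o}

Final set: {a, o} (size 2)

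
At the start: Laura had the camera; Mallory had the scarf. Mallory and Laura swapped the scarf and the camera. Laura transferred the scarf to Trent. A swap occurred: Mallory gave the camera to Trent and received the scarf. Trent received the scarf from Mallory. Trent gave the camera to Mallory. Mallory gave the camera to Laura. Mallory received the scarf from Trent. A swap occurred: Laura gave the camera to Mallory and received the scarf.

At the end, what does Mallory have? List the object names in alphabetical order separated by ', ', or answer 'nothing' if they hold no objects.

Tracking all object holders:
Start: camera:Laura, scarf:Mallory
Event 1 (swap scarf<->camera: now scarf:Laura, camera:Mallory). State: camera:Mallory, scarf:Laura
Event 2 (give scarf: Laura -> Trent). State: camera:Mallory, scarf:Trent
Event 3 (swap camera<->scarf: now camera:Trent, scarf:Mallory). State: camera:Trent, scarf:Mallory
Event 4 (give scarf: Mallory -> Trent). State: camera:Trent, scarf:Trent
Event 5 (give camera: Trent -> Mallory). State: camera:Mallory, scarf:Trent
Event 6 (give camera: Mallory -> Laura). State: camera:Laura, scarf:Trent
Event 7 (give scarf: Trent -> Mallory). State: camera:Laura, scarf:Mallory
Event 8 (swap camera<->scarf: now camera:Mallory, scarf:Laura). State: camera:Mallory, scarf:Laura

Final state: camera:Mallory, scarf:Laura
Mallory holds: camera.

Answer: camera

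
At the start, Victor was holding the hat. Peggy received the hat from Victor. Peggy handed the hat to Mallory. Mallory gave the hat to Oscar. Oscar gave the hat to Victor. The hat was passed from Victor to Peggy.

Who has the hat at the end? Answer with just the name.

Tracking the hat through each event:
Start: Victor has the hat.
After event 1: Peggy has the hat.
After event 2: Mallory has the hat.
After event 3: Oscar has the hat.
After event 4: Victor has the hat.
After event 5: Peggy has the hat.

Answer: Peggy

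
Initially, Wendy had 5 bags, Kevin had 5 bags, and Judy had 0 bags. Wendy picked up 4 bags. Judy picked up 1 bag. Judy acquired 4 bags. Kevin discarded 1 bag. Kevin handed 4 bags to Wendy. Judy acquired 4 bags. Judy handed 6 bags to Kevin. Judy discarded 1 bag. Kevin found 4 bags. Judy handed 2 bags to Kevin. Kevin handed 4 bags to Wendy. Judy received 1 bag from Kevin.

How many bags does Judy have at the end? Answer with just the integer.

Answer: 1

Derivation:
Tracking counts step by step:
Start: Wendy=5, Kevin=5, Judy=0
Event 1 (Wendy +4): Wendy: 5 -> 9. State: Wendy=9, Kevin=5, Judy=0
Event 2 (Judy +1): Judy: 0 -> 1. State: Wendy=9, Kevin=5, Judy=1
Event 3 (Judy +4): Judy: 1 -> 5. State: Wendy=9, Kevin=5, Judy=5
Event 4 (Kevin -1): Kevin: 5 -> 4. State: Wendy=9, Kevin=4, Judy=5
Event 5 (Kevin -> Wendy, 4): Kevin: 4 -> 0, Wendy: 9 -> 13. State: Wendy=13, Kevin=0, Judy=5
Event 6 (Judy +4): Judy: 5 -> 9. State: Wendy=13, Kevin=0, Judy=9
Event 7 (Judy -> Kevin, 6): Judy: 9 -> 3, Kevin: 0 -> 6. State: Wendy=13, Kevin=6, Judy=3
Event 8 (Judy -1): Judy: 3 -> 2. State: Wendy=13, Kevin=6, Judy=2
Event 9 (Kevin +4): Kevin: 6 -> 10. State: Wendy=13, Kevin=10, Judy=2
Event 10 (Judy -> Kevin, 2): Judy: 2 -> 0, Kevin: 10 -> 12. State: Wendy=13, Kevin=12, Judy=0
Event 11 (Kevin -> Wendy, 4): Kevin: 12 -> 8, Wendy: 13 -> 17. State: Wendy=17, Kevin=8, Judy=0
Event 12 (Kevin -> Judy, 1): Kevin: 8 -> 7, Judy: 0 -> 1. State: Wendy=17, Kevin=7, Judy=1

Judy's final count: 1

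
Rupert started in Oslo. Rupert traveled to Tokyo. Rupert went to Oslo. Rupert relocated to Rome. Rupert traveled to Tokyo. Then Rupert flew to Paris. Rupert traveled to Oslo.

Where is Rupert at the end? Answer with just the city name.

Tracking Rupert's location:
Start: Rupert is in Oslo.
After move 1: Oslo -> Tokyo. Rupert is in Tokyo.
After move 2: Tokyo -> Oslo. Rupert is in Oslo.
After move 3: Oslo -> Rome. Rupert is in Rome.
After move 4: Rome -> Tokyo. Rupert is in Tokyo.
After move 5: Tokyo -> Paris. Rupert is in Paris.
After move 6: Paris -> Oslo. Rupert is in Oslo.

Answer: Oslo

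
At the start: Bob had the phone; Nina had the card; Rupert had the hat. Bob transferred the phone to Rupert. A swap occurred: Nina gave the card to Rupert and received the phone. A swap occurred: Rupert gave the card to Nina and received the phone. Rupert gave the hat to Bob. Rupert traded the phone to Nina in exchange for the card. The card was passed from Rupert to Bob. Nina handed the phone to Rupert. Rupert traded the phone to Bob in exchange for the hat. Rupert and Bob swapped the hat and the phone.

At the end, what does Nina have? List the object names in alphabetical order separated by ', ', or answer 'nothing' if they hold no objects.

Tracking all object holders:
Start: phone:Bob, card:Nina, hat:Rupert
Event 1 (give phone: Bob -> Rupert). State: phone:Rupert, card:Nina, hat:Rupert
Event 2 (swap card<->phone: now card:Rupert, phone:Nina). State: phone:Nina, card:Rupert, hat:Rupert
Event 3 (swap card<->phone: now card:Nina, phone:Rupert). State: phone:Rupert, card:Nina, hat:Rupert
Event 4 (give hat: Rupert -> Bob). State: phone:Rupert, card:Nina, hat:Bob
Event 5 (swap phone<->card: now phone:Nina, card:Rupert). State: phone:Nina, card:Rupert, hat:Bob
Event 6 (give card: Rupert -> Bob). State: phone:Nina, card:Bob, hat:Bob
Event 7 (give phone: Nina -> Rupert). State: phone:Rupert, card:Bob, hat:Bob
Event 8 (swap phone<->hat: now phone:Bob, hat:Rupert). State: phone:Bob, card:Bob, hat:Rupert
Event 9 (swap hat<->phone: now hat:Bob, phone:Rupert). State: phone:Rupert, card:Bob, hat:Bob

Final state: phone:Rupert, card:Bob, hat:Bob
Nina holds: (nothing).

Answer: nothing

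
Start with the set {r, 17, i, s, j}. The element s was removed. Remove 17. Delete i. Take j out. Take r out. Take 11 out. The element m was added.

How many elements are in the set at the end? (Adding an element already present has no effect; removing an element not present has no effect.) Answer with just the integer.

Answer: 1

Derivation:
Tracking the set through each operation:
Start: {17, i, j, r, s}
Event 1 (remove s): removed. Set: {17, i, j, r}
Event 2 (remove 17): removed. Set: {i, j, r}
Event 3 (remove i): removed. Set: {j, r}
Event 4 (remove j): removed. Set: {r}
Event 5 (remove r): removed. Set: {}
Event 6 (remove 11): not present, no change. Set: {}
Event 7 (add m): added. Set: {m}

Final set: {m} (size 1)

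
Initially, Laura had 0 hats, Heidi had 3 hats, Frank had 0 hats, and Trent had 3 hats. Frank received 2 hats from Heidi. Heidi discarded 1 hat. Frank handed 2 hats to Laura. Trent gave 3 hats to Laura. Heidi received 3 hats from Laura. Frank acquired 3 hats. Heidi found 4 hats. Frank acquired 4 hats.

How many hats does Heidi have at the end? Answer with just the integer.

Tracking counts step by step:
Start: Laura=0, Heidi=3, Frank=0, Trent=3
Event 1 (Heidi -> Frank, 2): Heidi: 3 -> 1, Frank: 0 -> 2. State: Laura=0, Heidi=1, Frank=2, Trent=3
Event 2 (Heidi -1): Heidi: 1 -> 0. State: Laura=0, Heidi=0, Frank=2, Trent=3
Event 3 (Frank -> Laura, 2): Frank: 2 -> 0, Laura: 0 -> 2. State: Laura=2, Heidi=0, Frank=0, Trent=3
Event 4 (Trent -> Laura, 3): Trent: 3 -> 0, Laura: 2 -> 5. State: Laura=5, Heidi=0, Frank=0, Trent=0
Event 5 (Laura -> Heidi, 3): Laura: 5 -> 2, Heidi: 0 -> 3. State: Laura=2, Heidi=3, Frank=0, Trent=0
Event 6 (Frank +3): Frank: 0 -> 3. State: Laura=2, Heidi=3, Frank=3, Trent=0
Event 7 (Heidi +4): Heidi: 3 -> 7. State: Laura=2, Heidi=7, Frank=3, Trent=0
Event 8 (Frank +4): Frank: 3 -> 7. State: Laura=2, Heidi=7, Frank=7, Trent=0

Heidi's final count: 7

Answer: 7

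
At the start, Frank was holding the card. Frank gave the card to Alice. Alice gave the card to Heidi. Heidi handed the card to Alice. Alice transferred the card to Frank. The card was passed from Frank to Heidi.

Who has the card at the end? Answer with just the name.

Tracking the card through each event:
Start: Frank has the card.
After event 1: Alice has the card.
After event 2: Heidi has the card.
After event 3: Alice has the card.
After event 4: Frank has the card.
After event 5: Heidi has the card.

Answer: Heidi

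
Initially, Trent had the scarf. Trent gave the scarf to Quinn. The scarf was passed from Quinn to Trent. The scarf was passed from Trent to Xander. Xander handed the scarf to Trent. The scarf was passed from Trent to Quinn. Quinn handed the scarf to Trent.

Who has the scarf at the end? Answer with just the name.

Answer: Trent

Derivation:
Tracking the scarf through each event:
Start: Trent has the scarf.
After event 1: Quinn has the scarf.
After event 2: Trent has the scarf.
After event 3: Xander has the scarf.
After event 4: Trent has the scarf.
After event 5: Quinn has the scarf.
After event 6: Trent has the scarf.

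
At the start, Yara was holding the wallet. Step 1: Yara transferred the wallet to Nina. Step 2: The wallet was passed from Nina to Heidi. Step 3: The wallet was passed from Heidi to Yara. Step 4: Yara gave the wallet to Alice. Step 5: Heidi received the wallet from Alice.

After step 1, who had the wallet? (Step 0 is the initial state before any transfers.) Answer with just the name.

Answer: Nina

Derivation:
Tracking the wallet holder through step 1:
After step 0 (start): Yara
After step 1: Nina

At step 1, the holder is Nina.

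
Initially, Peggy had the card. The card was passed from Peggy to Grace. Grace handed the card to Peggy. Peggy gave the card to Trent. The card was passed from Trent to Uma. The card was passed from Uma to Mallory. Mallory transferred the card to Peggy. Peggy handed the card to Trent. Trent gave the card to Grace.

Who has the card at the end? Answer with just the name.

Answer: Grace

Derivation:
Tracking the card through each event:
Start: Peggy has the card.
After event 1: Grace has the card.
After event 2: Peggy has the card.
After event 3: Trent has the card.
After event 4: Uma has the card.
After event 5: Mallory has the card.
After event 6: Peggy has the card.
After event 7: Trent has the card.
After event 8: Grace has the card.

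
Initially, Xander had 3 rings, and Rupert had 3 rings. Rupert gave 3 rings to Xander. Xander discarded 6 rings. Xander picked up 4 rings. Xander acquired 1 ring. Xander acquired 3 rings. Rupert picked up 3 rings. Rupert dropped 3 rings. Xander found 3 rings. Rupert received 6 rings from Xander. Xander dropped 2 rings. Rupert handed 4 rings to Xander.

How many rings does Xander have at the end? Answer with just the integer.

Answer: 7

Derivation:
Tracking counts step by step:
Start: Xander=3, Rupert=3
Event 1 (Rupert -> Xander, 3): Rupert: 3 -> 0, Xander: 3 -> 6. State: Xander=6, Rupert=0
Event 2 (Xander -6): Xander: 6 -> 0. State: Xander=0, Rupert=0
Event 3 (Xander +4): Xander: 0 -> 4. State: Xander=4, Rupert=0
Event 4 (Xander +1): Xander: 4 -> 5. State: Xander=5, Rupert=0
Event 5 (Xander +3): Xander: 5 -> 8. State: Xander=8, Rupert=0
Event 6 (Rupert +3): Rupert: 0 -> 3. State: Xander=8, Rupert=3
Event 7 (Rupert -3): Rupert: 3 -> 0. State: Xander=8, Rupert=0
Event 8 (Xander +3): Xander: 8 -> 11. State: Xander=11, Rupert=0
Event 9 (Xander -> Rupert, 6): Xander: 11 -> 5, Rupert: 0 -> 6. State: Xander=5, Rupert=6
Event 10 (Xander -2): Xander: 5 -> 3. State: Xander=3, Rupert=6
Event 11 (Rupert -> Xander, 4): Rupert: 6 -> 2, Xander: 3 -> 7. State: Xander=7, Rupert=2

Xander's final count: 7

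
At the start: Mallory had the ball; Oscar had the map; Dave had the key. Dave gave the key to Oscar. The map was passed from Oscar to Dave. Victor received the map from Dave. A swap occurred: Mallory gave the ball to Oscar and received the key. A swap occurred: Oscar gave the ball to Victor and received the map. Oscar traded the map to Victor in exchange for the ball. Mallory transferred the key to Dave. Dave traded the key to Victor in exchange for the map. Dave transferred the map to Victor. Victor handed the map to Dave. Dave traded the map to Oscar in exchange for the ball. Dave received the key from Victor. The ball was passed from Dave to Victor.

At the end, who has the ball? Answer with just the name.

Tracking all object holders:
Start: ball:Mallory, map:Oscar, key:Dave
Event 1 (give key: Dave -> Oscar). State: ball:Mallory, map:Oscar, key:Oscar
Event 2 (give map: Oscar -> Dave). State: ball:Mallory, map:Dave, key:Oscar
Event 3 (give map: Dave -> Victor). State: ball:Mallory, map:Victor, key:Oscar
Event 4 (swap ball<->key: now ball:Oscar, key:Mallory). State: ball:Oscar, map:Victor, key:Mallory
Event 5 (swap ball<->map: now ball:Victor, map:Oscar). State: ball:Victor, map:Oscar, key:Mallory
Event 6 (swap map<->ball: now map:Victor, ball:Oscar). State: ball:Oscar, map:Victor, key:Mallory
Event 7 (give key: Mallory -> Dave). State: ball:Oscar, map:Victor, key:Dave
Event 8 (swap key<->map: now key:Victor, map:Dave). State: ball:Oscar, map:Dave, key:Victor
Event 9 (give map: Dave -> Victor). State: ball:Oscar, map:Victor, key:Victor
Event 10 (give map: Victor -> Dave). State: ball:Oscar, map:Dave, key:Victor
Event 11 (swap map<->ball: now map:Oscar, ball:Dave). State: ball:Dave, map:Oscar, key:Victor
Event 12 (give key: Victor -> Dave). State: ball:Dave, map:Oscar, key:Dave
Event 13 (give ball: Dave -> Victor). State: ball:Victor, map:Oscar, key:Dave

Final state: ball:Victor, map:Oscar, key:Dave
The ball is held by Victor.

Answer: Victor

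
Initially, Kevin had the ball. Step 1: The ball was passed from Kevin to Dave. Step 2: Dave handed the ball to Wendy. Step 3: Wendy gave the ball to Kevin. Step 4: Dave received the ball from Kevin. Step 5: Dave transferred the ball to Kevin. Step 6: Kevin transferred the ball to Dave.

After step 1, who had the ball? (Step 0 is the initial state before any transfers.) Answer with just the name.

Answer: Dave

Derivation:
Tracking the ball holder through step 1:
After step 0 (start): Kevin
After step 1: Dave

At step 1, the holder is Dave.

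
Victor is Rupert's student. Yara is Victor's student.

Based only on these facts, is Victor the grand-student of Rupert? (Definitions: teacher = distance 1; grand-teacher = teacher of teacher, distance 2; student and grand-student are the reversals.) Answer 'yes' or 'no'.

Answer: no

Derivation:
Reconstructing the teacher chain from the given facts:
  Rupert -> Victor -> Yara
(each arrow means 'teacher of the next')
Positions in the chain (0 = top):
  position of Rupert: 0
  position of Victor: 1
  position of Yara: 2

Victor is at position 1, Rupert is at position 0; signed distance (j - i) = -1.
'grand-student' requires j - i = -2. Actual distance is -1, so the relation does NOT hold.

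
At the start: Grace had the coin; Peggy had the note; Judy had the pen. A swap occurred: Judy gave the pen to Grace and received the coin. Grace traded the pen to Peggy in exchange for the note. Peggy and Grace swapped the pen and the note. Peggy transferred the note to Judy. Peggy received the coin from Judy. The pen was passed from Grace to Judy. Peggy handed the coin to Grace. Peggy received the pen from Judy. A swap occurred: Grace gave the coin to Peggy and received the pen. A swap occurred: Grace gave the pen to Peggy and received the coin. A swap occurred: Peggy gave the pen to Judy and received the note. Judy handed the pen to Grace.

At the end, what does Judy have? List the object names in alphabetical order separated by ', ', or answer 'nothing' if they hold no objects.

Tracking all object holders:
Start: coin:Grace, note:Peggy, pen:Judy
Event 1 (swap pen<->coin: now pen:Grace, coin:Judy). State: coin:Judy, note:Peggy, pen:Grace
Event 2 (swap pen<->note: now pen:Peggy, note:Grace). State: coin:Judy, note:Grace, pen:Peggy
Event 3 (swap pen<->note: now pen:Grace, note:Peggy). State: coin:Judy, note:Peggy, pen:Grace
Event 4 (give note: Peggy -> Judy). State: coin:Judy, note:Judy, pen:Grace
Event 5 (give coin: Judy -> Peggy). State: coin:Peggy, note:Judy, pen:Grace
Event 6 (give pen: Grace -> Judy). State: coin:Peggy, note:Judy, pen:Judy
Event 7 (give coin: Peggy -> Grace). State: coin:Grace, note:Judy, pen:Judy
Event 8 (give pen: Judy -> Peggy). State: coin:Grace, note:Judy, pen:Peggy
Event 9 (swap coin<->pen: now coin:Peggy, pen:Grace). State: coin:Peggy, note:Judy, pen:Grace
Event 10 (swap pen<->coin: now pen:Peggy, coin:Grace). State: coin:Grace, note:Judy, pen:Peggy
Event 11 (swap pen<->note: now pen:Judy, note:Peggy). State: coin:Grace, note:Peggy, pen:Judy
Event 12 (give pen: Judy -> Grace). State: coin:Grace, note:Peggy, pen:Grace

Final state: coin:Grace, note:Peggy, pen:Grace
Judy holds: (nothing).

Answer: nothing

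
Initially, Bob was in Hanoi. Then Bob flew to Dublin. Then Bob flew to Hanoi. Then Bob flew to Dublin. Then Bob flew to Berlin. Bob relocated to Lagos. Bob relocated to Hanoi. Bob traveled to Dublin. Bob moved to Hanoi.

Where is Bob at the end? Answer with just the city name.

Tracking Bob's location:
Start: Bob is in Hanoi.
After move 1: Hanoi -> Dublin. Bob is in Dublin.
After move 2: Dublin -> Hanoi. Bob is in Hanoi.
After move 3: Hanoi -> Dublin. Bob is in Dublin.
After move 4: Dublin -> Berlin. Bob is in Berlin.
After move 5: Berlin -> Lagos. Bob is in Lagos.
After move 6: Lagos -> Hanoi. Bob is in Hanoi.
After move 7: Hanoi -> Dublin. Bob is in Dublin.
After move 8: Dublin -> Hanoi. Bob is in Hanoi.

Answer: Hanoi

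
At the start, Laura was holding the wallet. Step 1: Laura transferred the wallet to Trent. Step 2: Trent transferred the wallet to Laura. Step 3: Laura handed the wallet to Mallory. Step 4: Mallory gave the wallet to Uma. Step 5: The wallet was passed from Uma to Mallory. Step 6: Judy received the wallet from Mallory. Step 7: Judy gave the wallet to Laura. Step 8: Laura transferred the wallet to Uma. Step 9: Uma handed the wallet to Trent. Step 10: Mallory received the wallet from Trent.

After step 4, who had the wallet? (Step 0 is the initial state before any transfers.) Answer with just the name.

Tracking the wallet holder through step 4:
After step 0 (start): Laura
After step 1: Trent
After step 2: Laura
After step 3: Mallory
After step 4: Uma

At step 4, the holder is Uma.

Answer: Uma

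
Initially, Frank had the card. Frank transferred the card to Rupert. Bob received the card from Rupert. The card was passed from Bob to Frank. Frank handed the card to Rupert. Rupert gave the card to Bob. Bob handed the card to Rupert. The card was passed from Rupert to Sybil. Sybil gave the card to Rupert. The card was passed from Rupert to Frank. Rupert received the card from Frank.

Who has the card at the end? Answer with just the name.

Answer: Rupert

Derivation:
Tracking the card through each event:
Start: Frank has the card.
After event 1: Rupert has the card.
After event 2: Bob has the card.
After event 3: Frank has the card.
After event 4: Rupert has the card.
After event 5: Bob has the card.
After event 6: Rupert has the card.
After event 7: Sybil has the card.
After event 8: Rupert has the card.
After event 9: Frank has the card.
After event 10: Rupert has the card.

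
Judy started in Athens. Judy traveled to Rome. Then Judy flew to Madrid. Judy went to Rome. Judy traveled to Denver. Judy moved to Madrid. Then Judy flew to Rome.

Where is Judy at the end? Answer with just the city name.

Answer: Rome

Derivation:
Tracking Judy's location:
Start: Judy is in Athens.
After move 1: Athens -> Rome. Judy is in Rome.
After move 2: Rome -> Madrid. Judy is in Madrid.
After move 3: Madrid -> Rome. Judy is in Rome.
After move 4: Rome -> Denver. Judy is in Denver.
After move 5: Denver -> Madrid. Judy is in Madrid.
After move 6: Madrid -> Rome. Judy is in Rome.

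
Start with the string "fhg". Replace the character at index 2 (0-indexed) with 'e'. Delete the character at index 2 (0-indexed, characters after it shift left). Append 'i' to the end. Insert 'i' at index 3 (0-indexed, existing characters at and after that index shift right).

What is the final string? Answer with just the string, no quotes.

Applying each edit step by step:
Start: "fhg"
Op 1 (replace idx 2: 'g' -> 'e'): "fhg" -> "fhe"
Op 2 (delete idx 2 = 'e'): "fhe" -> "fh"
Op 3 (append 'i'): "fh" -> "fhi"
Op 4 (insert 'i' at idx 3): "fhi" -> "fhii"

Answer: fhii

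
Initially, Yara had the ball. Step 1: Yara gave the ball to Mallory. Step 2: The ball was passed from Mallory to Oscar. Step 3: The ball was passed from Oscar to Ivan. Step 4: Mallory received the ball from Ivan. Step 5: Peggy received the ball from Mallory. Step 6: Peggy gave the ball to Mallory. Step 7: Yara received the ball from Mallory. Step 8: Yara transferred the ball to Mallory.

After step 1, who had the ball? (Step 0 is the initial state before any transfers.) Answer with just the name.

Tracking the ball holder through step 1:
After step 0 (start): Yara
After step 1: Mallory

At step 1, the holder is Mallory.

Answer: Mallory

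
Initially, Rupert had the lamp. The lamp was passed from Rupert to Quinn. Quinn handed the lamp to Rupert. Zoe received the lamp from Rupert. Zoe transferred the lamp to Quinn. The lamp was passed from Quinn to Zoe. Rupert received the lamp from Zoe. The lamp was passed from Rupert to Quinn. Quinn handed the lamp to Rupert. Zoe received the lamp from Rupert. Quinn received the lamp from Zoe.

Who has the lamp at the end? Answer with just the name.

Tracking the lamp through each event:
Start: Rupert has the lamp.
After event 1: Quinn has the lamp.
After event 2: Rupert has the lamp.
After event 3: Zoe has the lamp.
After event 4: Quinn has the lamp.
After event 5: Zoe has the lamp.
After event 6: Rupert has the lamp.
After event 7: Quinn has the lamp.
After event 8: Rupert has the lamp.
After event 9: Zoe has the lamp.
After event 10: Quinn has the lamp.

Answer: Quinn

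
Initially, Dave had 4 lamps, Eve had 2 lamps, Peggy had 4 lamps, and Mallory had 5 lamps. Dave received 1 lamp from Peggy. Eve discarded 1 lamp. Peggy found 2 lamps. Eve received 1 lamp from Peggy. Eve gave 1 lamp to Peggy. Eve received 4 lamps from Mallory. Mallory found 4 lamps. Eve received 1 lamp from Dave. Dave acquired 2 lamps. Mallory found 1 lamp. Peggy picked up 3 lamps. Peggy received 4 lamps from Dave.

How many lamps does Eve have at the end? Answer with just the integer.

Tracking counts step by step:
Start: Dave=4, Eve=2, Peggy=4, Mallory=5
Event 1 (Peggy -> Dave, 1): Peggy: 4 -> 3, Dave: 4 -> 5. State: Dave=5, Eve=2, Peggy=3, Mallory=5
Event 2 (Eve -1): Eve: 2 -> 1. State: Dave=5, Eve=1, Peggy=3, Mallory=5
Event 3 (Peggy +2): Peggy: 3 -> 5. State: Dave=5, Eve=1, Peggy=5, Mallory=5
Event 4 (Peggy -> Eve, 1): Peggy: 5 -> 4, Eve: 1 -> 2. State: Dave=5, Eve=2, Peggy=4, Mallory=5
Event 5 (Eve -> Peggy, 1): Eve: 2 -> 1, Peggy: 4 -> 5. State: Dave=5, Eve=1, Peggy=5, Mallory=5
Event 6 (Mallory -> Eve, 4): Mallory: 5 -> 1, Eve: 1 -> 5. State: Dave=5, Eve=5, Peggy=5, Mallory=1
Event 7 (Mallory +4): Mallory: 1 -> 5. State: Dave=5, Eve=5, Peggy=5, Mallory=5
Event 8 (Dave -> Eve, 1): Dave: 5 -> 4, Eve: 5 -> 6. State: Dave=4, Eve=6, Peggy=5, Mallory=5
Event 9 (Dave +2): Dave: 4 -> 6. State: Dave=6, Eve=6, Peggy=5, Mallory=5
Event 10 (Mallory +1): Mallory: 5 -> 6. State: Dave=6, Eve=6, Peggy=5, Mallory=6
Event 11 (Peggy +3): Peggy: 5 -> 8. State: Dave=6, Eve=6, Peggy=8, Mallory=6
Event 12 (Dave -> Peggy, 4): Dave: 6 -> 2, Peggy: 8 -> 12. State: Dave=2, Eve=6, Peggy=12, Mallory=6

Eve's final count: 6

Answer: 6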